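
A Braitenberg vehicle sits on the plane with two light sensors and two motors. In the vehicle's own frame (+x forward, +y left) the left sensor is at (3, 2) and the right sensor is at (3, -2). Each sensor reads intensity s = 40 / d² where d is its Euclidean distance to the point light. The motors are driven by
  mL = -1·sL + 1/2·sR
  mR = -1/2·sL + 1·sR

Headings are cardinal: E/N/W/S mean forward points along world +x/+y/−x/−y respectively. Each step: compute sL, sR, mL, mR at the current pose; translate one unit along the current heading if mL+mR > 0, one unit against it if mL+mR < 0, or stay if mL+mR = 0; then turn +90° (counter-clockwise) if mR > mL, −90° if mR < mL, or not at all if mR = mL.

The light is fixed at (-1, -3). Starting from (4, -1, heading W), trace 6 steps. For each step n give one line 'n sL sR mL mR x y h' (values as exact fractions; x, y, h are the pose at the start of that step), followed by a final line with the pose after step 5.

0 10 2 -9 -3 4 -1 W
1 8/13 40/17 124/221 452/221 5 -1 S
2 4/9 20/41 -74/369 98/369 5 -2 E
3 40/41 40/97 -3060/3977 -300/3977 6 -2 N
4 2 2 -1 1 6 -3 W
5 4/9 20/17 22/153 146/153 6 -3 S
final 6 -4 E

n=0: pose=(4,-1,W); sL=10, sR=2; mL=-9, mR=-3; mL+mR=-12 → advance -1; mR−mL=6 → turn +1·90°
n=1: pose=(5,-1,S); sL=8/13, sR=40/17; mL=124/221, mR=452/221; mL+mR=576/221 → advance +1; mR−mL=328/221 → turn +1·90°
n=2: pose=(5,-2,E); sL=4/9, sR=20/41; mL=-74/369, mR=98/369; mL+mR=8/123 → advance +1; mR−mL=172/369 → turn +1·90°
n=3: pose=(6,-2,N); sL=40/41, sR=40/97; mL=-3060/3977, mR=-300/3977; mL+mR=-3360/3977 → advance -1; mR−mL=2760/3977 → turn +1·90°
n=4: pose=(6,-3,W); sL=2, sR=2; mL=-1, mR=1; mL+mR=0 → advance +0; mR−mL=2 → turn +1·90°
n=5: pose=(6,-3,S); sL=4/9, sR=20/17; mL=22/153, mR=146/153; mL+mR=56/51 → advance +1; mR−mL=124/153 → turn +1·90°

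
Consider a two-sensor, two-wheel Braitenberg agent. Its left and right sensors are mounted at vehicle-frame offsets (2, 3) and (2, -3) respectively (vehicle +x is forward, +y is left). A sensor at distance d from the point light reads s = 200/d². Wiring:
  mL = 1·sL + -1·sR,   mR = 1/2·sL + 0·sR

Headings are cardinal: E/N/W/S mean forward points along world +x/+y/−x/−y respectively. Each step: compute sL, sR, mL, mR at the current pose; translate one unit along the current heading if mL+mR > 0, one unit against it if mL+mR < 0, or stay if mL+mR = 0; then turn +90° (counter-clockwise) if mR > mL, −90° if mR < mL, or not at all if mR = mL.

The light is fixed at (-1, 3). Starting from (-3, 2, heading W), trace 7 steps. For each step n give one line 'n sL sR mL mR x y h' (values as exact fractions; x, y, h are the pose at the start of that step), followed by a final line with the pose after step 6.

n=0: pose=(-3,2,W); sL=25/4, sR=10; mL=-15/4, mR=25/8; mL+mR=-5/8 → advance -1; mR−mL=55/8 → turn +1·90°
n=1: pose=(-2,2,S); sL=200/13, sR=8; mL=96/13, mR=100/13; mL+mR=196/13 → advance +1; mR−mL=4/13 → turn +1·90°
n=2: pose=(-2,1,E); sL=100, sR=100/13; mL=1200/13, mR=50; mL+mR=1850/13 → advance +1; mR−mL=-550/13 → turn -1·90°
n=3: pose=(-1,1,S); sL=8, sR=8; mL=0, mR=4; mL+mR=4 → advance +1; mR−mL=4 → turn +1·90°
n=4: pose=(-1,0,E); sL=50, sR=5; mL=45, mR=25; mL+mR=70 → advance +1; mR−mL=-20 → turn -1·90°
n=5: pose=(0,0,S); sL=200/41, sR=200/29; mL=-2400/1189, mR=100/41; mL+mR=500/1189 → advance +1; mR−mL=5300/1189 → turn +1·90°
n=6: pose=(0,-1,E); sL=20, sR=100/29; mL=480/29, mR=10; mL+mR=770/29 → advance +1; mR−mL=-190/29 → turn -1·90°

0 25/4 10 -15/4 25/8 -3 2 W
1 200/13 8 96/13 100/13 -2 2 S
2 100 100/13 1200/13 50 -2 1 E
3 8 8 0 4 -1 1 S
4 50 5 45 25 -1 0 E
5 200/41 200/29 -2400/1189 100/41 0 0 S
6 20 100/29 480/29 10 0 -1 E
final 1 -1 S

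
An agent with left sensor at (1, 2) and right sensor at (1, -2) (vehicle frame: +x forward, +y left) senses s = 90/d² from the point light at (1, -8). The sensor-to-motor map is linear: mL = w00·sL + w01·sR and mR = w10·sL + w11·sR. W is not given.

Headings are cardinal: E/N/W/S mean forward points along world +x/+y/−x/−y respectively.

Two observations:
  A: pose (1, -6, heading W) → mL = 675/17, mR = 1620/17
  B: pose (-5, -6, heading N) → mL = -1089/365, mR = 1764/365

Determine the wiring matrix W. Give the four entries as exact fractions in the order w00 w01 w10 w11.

obs A: pose=(1,-6,W) → sL=90, sR=90/17, mL=675/17, mR=1620/17
obs B: pose=(-5,-6,N) → sL=90/73, sR=18/5, mL=-1089/365, mR=1764/365
sensor matrix S = [[90, 90/17], [90/73, 18/5]]; det S = 393984/1241
solve [mL_A; mL_B] = S·[w00; w01] and [mR_A; mR_B] = S·[w10; w11]:
  w00 = 1/2, w01 = -1, w10 = 1, w11 = 1

1/2 -1 1 1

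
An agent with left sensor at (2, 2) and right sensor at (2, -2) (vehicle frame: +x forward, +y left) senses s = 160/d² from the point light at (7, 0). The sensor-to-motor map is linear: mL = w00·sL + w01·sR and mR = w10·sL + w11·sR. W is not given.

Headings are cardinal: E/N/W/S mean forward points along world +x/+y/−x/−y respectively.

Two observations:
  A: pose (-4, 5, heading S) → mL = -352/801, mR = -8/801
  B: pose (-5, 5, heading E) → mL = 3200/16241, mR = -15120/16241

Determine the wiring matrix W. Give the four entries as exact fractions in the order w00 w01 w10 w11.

obs A: pose=(-4,5,S) → sL=16/9, sR=80/89, mL=-352/801, mR=-8/801
obs B: pose=(-5,5,E) → sL=160/149, sR=160/109, mL=3200/16241, mR=-15120/16241
sensor matrix S = [[16/9, 80/89], [160/149, 160/109]]; det S = 21391360/13009041
solve [mL_A; mL_B] = S·[w00; w01] and [mR_A; mR_B] = S·[w10; w11]:
  w00 = -1/2, w01 = 1/2, w10 = 1/2, w11 = -1

-1/2 1/2 1/2 -1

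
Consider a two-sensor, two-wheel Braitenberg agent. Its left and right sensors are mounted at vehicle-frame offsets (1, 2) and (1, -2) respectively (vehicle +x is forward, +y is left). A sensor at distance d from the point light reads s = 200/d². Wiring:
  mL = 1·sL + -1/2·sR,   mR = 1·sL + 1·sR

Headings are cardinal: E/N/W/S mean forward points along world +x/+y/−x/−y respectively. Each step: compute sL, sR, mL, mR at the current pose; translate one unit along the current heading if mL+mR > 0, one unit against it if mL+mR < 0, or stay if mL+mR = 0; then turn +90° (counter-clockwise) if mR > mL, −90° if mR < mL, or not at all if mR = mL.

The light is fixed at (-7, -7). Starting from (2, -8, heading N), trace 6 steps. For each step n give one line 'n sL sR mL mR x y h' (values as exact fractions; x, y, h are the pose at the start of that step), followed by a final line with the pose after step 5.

0 200/49 200/121 19300/5929 34000/5929 2 -8 N
1 50/17 50/17 25/17 100/17 2 -7 W
2 200/101 200/37 -2700/3737 27600/3737 1 -7 S
3 100/41 20/9 490/369 1720/369 1 -8 E
4 200/49 200/121 19300/5929 34000/5929 2 -8 N
5 50/17 50/17 25/17 100/17 2 -7 W
final 1 -7 S

n=0: pose=(2,-8,N); sL=200/49, sR=200/121; mL=19300/5929, mR=34000/5929; mL+mR=53300/5929 → advance +1; mR−mL=300/121 → turn +1·90°
n=1: pose=(2,-7,W); sL=50/17, sR=50/17; mL=25/17, mR=100/17; mL+mR=125/17 → advance +1; mR−mL=75/17 → turn +1·90°
n=2: pose=(1,-7,S); sL=200/101, sR=200/37; mL=-2700/3737, mR=27600/3737; mL+mR=24900/3737 → advance +1; mR−mL=300/37 → turn +1·90°
n=3: pose=(1,-8,E); sL=100/41, sR=20/9; mL=490/369, mR=1720/369; mL+mR=2210/369 → advance +1; mR−mL=10/3 → turn +1·90°
n=4: pose=(2,-8,N); sL=200/49, sR=200/121; mL=19300/5929, mR=34000/5929; mL+mR=53300/5929 → advance +1; mR−mL=300/121 → turn +1·90°
n=5: pose=(2,-7,W); sL=50/17, sR=50/17; mL=25/17, mR=100/17; mL+mR=125/17 → advance +1; mR−mL=75/17 → turn +1·90°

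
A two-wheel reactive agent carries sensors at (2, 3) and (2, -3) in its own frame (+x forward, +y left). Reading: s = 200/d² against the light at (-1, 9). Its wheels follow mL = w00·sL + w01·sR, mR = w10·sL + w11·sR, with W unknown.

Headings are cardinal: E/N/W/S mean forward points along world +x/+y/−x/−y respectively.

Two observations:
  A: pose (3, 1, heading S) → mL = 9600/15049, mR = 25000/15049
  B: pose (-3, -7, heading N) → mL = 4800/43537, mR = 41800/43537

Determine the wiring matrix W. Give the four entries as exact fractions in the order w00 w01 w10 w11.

-1 1 1/2 1/2

obs A: pose=(3,1,S) → sL=200/149, sR=200/101, mL=9600/15049, mR=25000/15049
obs B: pose=(-3,-7,N) → sL=200/221, sR=200/197, mL=4800/43537, mR=41800/43537
sensor matrix S = [[200/149, 200/101], [200/221, 200/197]]; det S = -281280000/655188313
solve [mL_A; mL_B] = S·[w00; w01] and [mR_A; mR_B] = S·[w10; w11]:
  w00 = -1, w01 = 1, w10 = 1/2, w11 = 1/2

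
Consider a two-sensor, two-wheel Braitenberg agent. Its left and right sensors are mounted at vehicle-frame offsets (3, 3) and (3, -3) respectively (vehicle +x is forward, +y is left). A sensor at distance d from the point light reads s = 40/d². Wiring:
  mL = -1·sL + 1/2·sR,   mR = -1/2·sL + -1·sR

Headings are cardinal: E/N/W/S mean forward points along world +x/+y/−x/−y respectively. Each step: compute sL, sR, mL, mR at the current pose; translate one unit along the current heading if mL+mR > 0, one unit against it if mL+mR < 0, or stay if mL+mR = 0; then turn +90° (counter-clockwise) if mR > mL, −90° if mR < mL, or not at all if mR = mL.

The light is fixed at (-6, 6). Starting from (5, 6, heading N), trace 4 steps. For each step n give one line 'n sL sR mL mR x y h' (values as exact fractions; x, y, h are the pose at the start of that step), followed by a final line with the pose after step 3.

0 40/73 8/41 -1348/2993 -1404/2993 5 6 N
1 1/5 10/53 -28/265 -153/530 5 5 E
2 8/37 8/13 44/481 -348/481 4 5 S
3 20/29 20/29 -10/29 -30/29 4 6 W
final 5 6 N

n=0: pose=(5,6,N); sL=40/73, sR=8/41; mL=-1348/2993, mR=-1404/2993; mL+mR=-2752/2993 → advance -1; mR−mL=-56/2993 → turn -1·90°
n=1: pose=(5,5,E); sL=1/5, sR=10/53; mL=-28/265, mR=-153/530; mL+mR=-209/530 → advance -1; mR−mL=-97/530 → turn -1·90°
n=2: pose=(4,5,S); sL=8/37, sR=8/13; mL=44/481, mR=-348/481; mL+mR=-304/481 → advance -1; mR−mL=-392/481 → turn -1·90°
n=3: pose=(4,6,W); sL=20/29, sR=20/29; mL=-10/29, mR=-30/29; mL+mR=-40/29 → advance -1; mR−mL=-20/29 → turn -1·90°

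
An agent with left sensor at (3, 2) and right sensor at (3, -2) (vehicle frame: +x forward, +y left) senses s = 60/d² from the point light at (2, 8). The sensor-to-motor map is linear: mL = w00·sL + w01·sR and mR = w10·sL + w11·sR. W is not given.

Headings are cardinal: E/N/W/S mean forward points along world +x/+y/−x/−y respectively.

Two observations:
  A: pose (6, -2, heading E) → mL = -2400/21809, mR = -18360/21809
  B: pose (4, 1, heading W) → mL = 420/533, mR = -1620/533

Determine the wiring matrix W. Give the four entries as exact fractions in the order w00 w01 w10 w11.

obs A: pose=(6,-2,E) → sL=60/113, sR=60/193, mL=-2400/21809, mR=-18360/21809
obs B: pose=(4,1,W) → sL=30/41, sR=30/13, mL=420/533, mR=-1620/533
sensor matrix S = [[60/113, 60/193], [30/41, 30/13]]; det S = 11599200/11624197
solve [mL_A; mL_B] = S·[w00; w01] and [mR_A; mR_B] = S·[w10; w11]:
  w00 = -1/2, w01 = 1/2, w10 = -1, w11 = -1

-1/2 1/2 -1 -1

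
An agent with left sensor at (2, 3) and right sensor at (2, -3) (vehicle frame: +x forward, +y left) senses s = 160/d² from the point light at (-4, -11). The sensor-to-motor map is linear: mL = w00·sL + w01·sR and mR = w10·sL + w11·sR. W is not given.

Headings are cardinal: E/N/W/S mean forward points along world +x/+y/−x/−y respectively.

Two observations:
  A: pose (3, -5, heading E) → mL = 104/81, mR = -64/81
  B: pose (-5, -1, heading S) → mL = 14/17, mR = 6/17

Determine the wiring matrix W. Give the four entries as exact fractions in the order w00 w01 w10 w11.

-1/2 1 1 -1

obs A: pose=(3,-5,E) → sL=80/81, sR=16/9, mL=104/81, mR=-64/81
obs B: pose=(-5,-1,S) → sL=40/17, sR=2, mL=14/17, mR=6/17
sensor matrix S = [[80/81, 16/9], [40/17, 2]]; det S = -3040/1377
solve [mL_A; mL_B] = S·[w00; w01] and [mR_A; mR_B] = S·[w10; w11]:
  w00 = -1/2, w01 = 1, w10 = 1, w11 = -1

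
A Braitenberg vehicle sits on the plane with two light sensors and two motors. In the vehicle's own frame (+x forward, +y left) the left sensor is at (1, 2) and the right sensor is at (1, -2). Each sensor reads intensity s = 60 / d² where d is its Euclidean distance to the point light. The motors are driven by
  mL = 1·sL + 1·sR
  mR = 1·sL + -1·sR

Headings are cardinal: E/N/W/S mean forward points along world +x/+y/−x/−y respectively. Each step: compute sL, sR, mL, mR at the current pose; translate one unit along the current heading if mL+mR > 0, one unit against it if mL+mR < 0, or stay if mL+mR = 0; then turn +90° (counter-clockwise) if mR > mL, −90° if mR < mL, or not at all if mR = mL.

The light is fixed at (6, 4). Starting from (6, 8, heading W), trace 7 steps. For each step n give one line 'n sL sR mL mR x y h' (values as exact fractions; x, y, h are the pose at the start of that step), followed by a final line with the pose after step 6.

n=0: pose=(6,8,W); sL=12, sR=60/37; mL=504/37, mR=384/37; mL+mR=24 → advance +1; mR−mL=-120/37 → turn -1·90°
n=1: pose=(5,8,N); sL=30/17, sR=30/13; mL=900/221, mR=-120/221; mL+mR=60/17 → advance +1; mR−mL=-60/13 → turn -1·90°
n=2: pose=(5,9,E); sL=60/49, sR=20/3; mL=1160/147, mR=-800/147; mL+mR=120/49 → advance +1; mR−mL=-40/3 → turn -1·90°
n=3: pose=(6,9,S); sL=3, sR=3; mL=6, mR=0; mL+mR=6 → advance +1; mR−mL=-6 → turn -1·90°
n=4: pose=(6,8,W); sL=12, sR=60/37; mL=504/37, mR=384/37; mL+mR=24 → advance +1; mR−mL=-120/37 → turn -1·90°
n=5: pose=(5,8,N); sL=30/17, sR=30/13; mL=900/221, mR=-120/221; mL+mR=60/17 → advance +1; mR−mL=-60/13 → turn -1·90°
n=6: pose=(5,9,E); sL=60/49, sR=20/3; mL=1160/147, mR=-800/147; mL+mR=120/49 → advance +1; mR−mL=-40/3 → turn -1·90°

0 12 60/37 504/37 384/37 6 8 W
1 30/17 30/13 900/221 -120/221 5 8 N
2 60/49 20/3 1160/147 -800/147 5 9 E
3 3 3 6 0 6 9 S
4 12 60/37 504/37 384/37 6 8 W
5 30/17 30/13 900/221 -120/221 5 8 N
6 60/49 20/3 1160/147 -800/147 5 9 E
final 6 9 S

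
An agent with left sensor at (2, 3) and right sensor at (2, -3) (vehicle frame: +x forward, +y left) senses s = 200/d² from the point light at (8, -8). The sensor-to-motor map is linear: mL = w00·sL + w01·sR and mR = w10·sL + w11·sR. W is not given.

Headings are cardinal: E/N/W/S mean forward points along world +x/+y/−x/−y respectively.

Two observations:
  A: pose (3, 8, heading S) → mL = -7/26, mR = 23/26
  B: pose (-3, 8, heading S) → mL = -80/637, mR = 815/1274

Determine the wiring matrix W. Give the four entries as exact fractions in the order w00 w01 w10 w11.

obs A: pose=(3,8,S) → sL=1, sR=10/13, mL=-7/26, mR=23/26
obs B: pose=(-3,8,S) → sL=10/13, sR=25/49, mL=-80/637, mR=815/1274
sensor matrix S = [[1, 10/13], [10/13, 25/49]]; det S = -675/8281
solve [mL_A; mL_B] = S·[w00; w01] and [mR_A; mR_B] = S·[w10; w11]:
  w00 = 1/2, w01 = -1, w10 = 1/2, w11 = 1/2

1/2 -1 1/2 1/2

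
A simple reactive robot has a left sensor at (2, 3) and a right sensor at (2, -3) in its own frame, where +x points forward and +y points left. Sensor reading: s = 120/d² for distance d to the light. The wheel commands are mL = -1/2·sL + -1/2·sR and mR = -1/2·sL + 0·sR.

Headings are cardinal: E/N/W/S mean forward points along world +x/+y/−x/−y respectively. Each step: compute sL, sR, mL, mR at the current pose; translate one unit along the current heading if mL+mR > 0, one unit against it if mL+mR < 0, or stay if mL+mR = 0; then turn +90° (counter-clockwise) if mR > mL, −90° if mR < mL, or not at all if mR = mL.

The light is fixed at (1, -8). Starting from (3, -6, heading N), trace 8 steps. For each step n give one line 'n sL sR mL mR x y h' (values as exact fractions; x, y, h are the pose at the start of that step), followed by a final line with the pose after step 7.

n=0: pose=(3,-6,N); sL=120/17, sR=120/41; mL=-3480/697, mR=-60/17; mL+mR=-5940/697 → advance -1; mR−mL=60/41 → turn +1·90°
n=1: pose=(3,-7,W); sL=30, sR=15/2; mL=-75/4, mR=-15; mL+mR=-135/4 → advance -1; mR−mL=15/4 → turn +1·90°
n=2: pose=(4,-7,S); sL=120/37, sR=120; mL=-2280/37, mR=-60/37; mL+mR=-2340/37 → advance -1; mR−mL=60 → turn +1·90°
n=3: pose=(4,-6,E); sL=12/5, sR=60/13; mL=-228/65, mR=-6/5; mL+mR=-306/65 → advance -1; mR−mL=30/13 → turn +1·90°
n=4: pose=(3,-6,N); sL=120/17, sR=120/41; mL=-3480/697, mR=-60/17; mL+mR=-5940/697 → advance -1; mR−mL=60/41 → turn +1·90°
n=5: pose=(3,-7,W); sL=30, sR=15/2; mL=-75/4, mR=-15; mL+mR=-135/4 → advance -1; mR−mL=15/4 → turn +1·90°
n=6: pose=(4,-7,S); sL=120/37, sR=120; mL=-2280/37, mR=-60/37; mL+mR=-2340/37 → advance -1; mR−mL=60 → turn +1·90°
n=7: pose=(4,-6,E); sL=12/5, sR=60/13; mL=-228/65, mR=-6/5; mL+mR=-306/65 → advance -1; mR−mL=30/13 → turn +1·90°

0 120/17 120/41 -3480/697 -60/17 3 -6 N
1 30 15/2 -75/4 -15 3 -7 W
2 120/37 120 -2280/37 -60/37 4 -7 S
3 12/5 60/13 -228/65 -6/5 4 -6 E
4 120/17 120/41 -3480/697 -60/17 3 -6 N
5 30 15/2 -75/4 -15 3 -7 W
6 120/37 120 -2280/37 -60/37 4 -7 S
7 12/5 60/13 -228/65 -6/5 4 -6 E
final 3 -6 N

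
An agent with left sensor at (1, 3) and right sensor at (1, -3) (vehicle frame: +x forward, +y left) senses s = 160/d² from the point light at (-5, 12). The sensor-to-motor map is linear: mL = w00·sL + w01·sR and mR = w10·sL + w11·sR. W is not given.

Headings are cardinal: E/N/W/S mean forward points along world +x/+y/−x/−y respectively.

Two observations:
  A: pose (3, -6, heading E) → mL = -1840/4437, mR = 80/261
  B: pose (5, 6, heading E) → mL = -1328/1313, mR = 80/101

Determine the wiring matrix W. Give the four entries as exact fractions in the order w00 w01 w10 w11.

-1/2 -1/2 0 1

obs A: pose=(3,-6,E) → sL=80/153, sR=80/261, mL=-1840/4437, mR=80/261
obs B: pose=(5,6,E) → sL=16/13, sR=80/101, mL=-1328/1313, mR=80/101
sensor matrix S = [[80/153, 80/261], [16/13, 80/101]]; det S = 71680/1941927
solve [mL_A; mL_B] = S·[w00; w01] and [mR_A; mR_B] = S·[w10; w11]:
  w00 = -1/2, w01 = -1/2, w10 = 0, w11 = 1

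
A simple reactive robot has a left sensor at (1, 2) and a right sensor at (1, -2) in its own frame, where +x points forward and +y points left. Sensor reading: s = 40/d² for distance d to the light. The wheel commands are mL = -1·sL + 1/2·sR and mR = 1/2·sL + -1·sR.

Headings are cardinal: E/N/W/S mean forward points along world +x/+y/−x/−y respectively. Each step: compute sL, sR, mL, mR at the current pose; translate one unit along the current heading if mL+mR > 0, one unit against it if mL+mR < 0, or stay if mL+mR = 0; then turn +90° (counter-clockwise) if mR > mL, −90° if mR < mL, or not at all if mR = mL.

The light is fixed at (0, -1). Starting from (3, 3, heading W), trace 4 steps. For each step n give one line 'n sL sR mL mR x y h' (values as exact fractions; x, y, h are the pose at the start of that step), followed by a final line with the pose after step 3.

n=0: pose=(3,3,W); sL=5, sR=1; mL=-9/2, mR=3/2; mL+mR=-3 → advance -1; mR−mL=6 → turn +1·90°
n=1: pose=(4,3,S); sL=8/9, sR=40/13; mL=76/117, mR=-308/117; mL+mR=-232/117 → advance -1; mR−mL=-128/39 → turn -1·90°
n=2: pose=(4,4,W); sL=20/9, sR=20/29; mL=-490/261, mR=110/261; mL+mR=-380/261 → advance -1; mR−mL=200/87 → turn +1·90°
n=3: pose=(5,4,S); sL=8/13, sR=8/5; mL=12/65, mR=-84/65; mL+mR=-72/65 → advance -1; mR−mL=-96/65 → turn -1·90°

0 5 1 -9/2 3/2 3 3 W
1 8/9 40/13 76/117 -308/117 4 3 S
2 20/9 20/29 -490/261 110/261 4 4 W
3 8/13 8/5 12/65 -84/65 5 4 S
final 5 5 W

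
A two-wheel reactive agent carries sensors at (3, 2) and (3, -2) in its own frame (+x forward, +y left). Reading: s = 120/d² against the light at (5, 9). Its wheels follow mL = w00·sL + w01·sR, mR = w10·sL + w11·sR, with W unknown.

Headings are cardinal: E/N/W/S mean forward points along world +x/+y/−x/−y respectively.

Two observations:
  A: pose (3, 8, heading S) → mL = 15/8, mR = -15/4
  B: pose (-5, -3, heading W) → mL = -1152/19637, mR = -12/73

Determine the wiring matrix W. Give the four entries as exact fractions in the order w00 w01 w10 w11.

1/2 -1/2 -1/2 0

obs A: pose=(3,8,S) → sL=15/2, sR=15/4, mL=15/8, mR=-15/4
obs B: pose=(-5,-3,W) → sL=24/73, sR=120/269, mL=-1152/19637, mR=-12/73
sensor matrix S = [[15/2, 15/4], [24/73, 120/269]]; det S = 41490/19637
solve [mL_A; mL_B] = S·[w00; w01] and [mR_A; mR_B] = S·[w10; w11]:
  w00 = 1/2, w01 = -1/2, w10 = -1/2, w11 = 0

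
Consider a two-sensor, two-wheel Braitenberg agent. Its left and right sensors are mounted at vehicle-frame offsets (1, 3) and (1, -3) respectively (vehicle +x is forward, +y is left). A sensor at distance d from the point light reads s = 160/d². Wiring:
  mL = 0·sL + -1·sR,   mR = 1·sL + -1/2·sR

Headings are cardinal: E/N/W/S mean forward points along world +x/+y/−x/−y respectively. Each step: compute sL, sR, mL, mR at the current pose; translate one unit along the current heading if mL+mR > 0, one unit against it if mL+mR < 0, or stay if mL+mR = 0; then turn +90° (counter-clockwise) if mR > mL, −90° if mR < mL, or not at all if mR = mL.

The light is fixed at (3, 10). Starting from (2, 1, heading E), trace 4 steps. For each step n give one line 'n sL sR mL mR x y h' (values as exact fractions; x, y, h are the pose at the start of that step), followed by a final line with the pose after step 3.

n=0: pose=(2,1,E); sL=40/9, sR=10/9; mL=-10/9, mR=35/9; mL+mR=25/9 → advance +1; mR−mL=5 → turn +1·90°
n=1: pose=(3,1,N); sL=160/73, sR=160/73; mL=-160/73, mR=80/73; mL+mR=-80/73 → advance -1; mR−mL=240/73 → turn +1·90°
n=2: pose=(3,0,W); sL=16/17, sR=16/5; mL=-16/5, mR=-56/85; mL+mR=-328/85 → advance -1; mR−mL=216/85 → turn +1·90°
n=3: pose=(4,0,S); sL=160/137, sR=32/25; mL=-32/25, mR=1808/3425; mL+mR=-2576/3425 → advance -1; mR−mL=6192/3425 → turn +1·90°

0 40/9 10/9 -10/9 35/9 2 1 E
1 160/73 160/73 -160/73 80/73 3 1 N
2 16/17 16/5 -16/5 -56/85 3 0 W
3 160/137 32/25 -32/25 1808/3425 4 0 S
final 4 1 E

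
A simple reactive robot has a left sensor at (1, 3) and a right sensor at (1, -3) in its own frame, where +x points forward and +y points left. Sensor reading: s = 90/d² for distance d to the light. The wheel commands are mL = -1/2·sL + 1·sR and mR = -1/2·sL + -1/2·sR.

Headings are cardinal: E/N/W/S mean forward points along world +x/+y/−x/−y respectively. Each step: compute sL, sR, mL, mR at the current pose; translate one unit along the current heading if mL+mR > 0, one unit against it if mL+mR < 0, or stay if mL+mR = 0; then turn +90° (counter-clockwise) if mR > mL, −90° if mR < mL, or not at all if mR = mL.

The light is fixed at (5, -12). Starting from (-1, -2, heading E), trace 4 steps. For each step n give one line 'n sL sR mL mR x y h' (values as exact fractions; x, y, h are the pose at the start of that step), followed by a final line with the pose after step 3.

0 45/97 45/37 7065/7178 -3015/3589 -1 -2 E
1 18/17 18/29 45/493 -414/493 0 -2 S
2 9/10 45/116 -9/145 -747/1160 0 -1 W
3 90/193 18/29 2169/5597 -3042/5597 1 -1 N
final 1 -2 E

n=0: pose=(-1,-2,E); sL=45/97, sR=45/37; mL=7065/7178, mR=-3015/3589; mL+mR=1035/7178 → advance +1; mR−mL=-135/74 → turn -1·90°
n=1: pose=(0,-2,S); sL=18/17, sR=18/29; mL=45/493, mR=-414/493; mL+mR=-369/493 → advance -1; mR−mL=-27/29 → turn -1·90°
n=2: pose=(0,-1,W); sL=9/10, sR=45/116; mL=-9/145, mR=-747/1160; mL+mR=-819/1160 → advance -1; mR−mL=-135/232 → turn -1·90°
n=3: pose=(1,-1,N); sL=90/193, sR=18/29; mL=2169/5597, mR=-3042/5597; mL+mR=-873/5597 → advance -1; mR−mL=-27/29 → turn -1·90°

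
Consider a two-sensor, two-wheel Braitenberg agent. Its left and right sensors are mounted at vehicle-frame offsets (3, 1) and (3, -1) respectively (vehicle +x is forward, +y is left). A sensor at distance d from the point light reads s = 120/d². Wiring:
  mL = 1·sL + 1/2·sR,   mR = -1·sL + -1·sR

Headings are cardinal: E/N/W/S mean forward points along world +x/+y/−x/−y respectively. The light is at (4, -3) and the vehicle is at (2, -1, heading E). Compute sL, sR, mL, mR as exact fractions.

left sensor world pos  = (5, 0); dL² = 10
right sensor world pos = (5, -2); dR² = 2
sL = 120/10 = 12
sR = 120/2 = 60
mL = 1·sL + 1/2·sR = 42
mR = -1·sL + -1·sR = -72

12 60 42 -72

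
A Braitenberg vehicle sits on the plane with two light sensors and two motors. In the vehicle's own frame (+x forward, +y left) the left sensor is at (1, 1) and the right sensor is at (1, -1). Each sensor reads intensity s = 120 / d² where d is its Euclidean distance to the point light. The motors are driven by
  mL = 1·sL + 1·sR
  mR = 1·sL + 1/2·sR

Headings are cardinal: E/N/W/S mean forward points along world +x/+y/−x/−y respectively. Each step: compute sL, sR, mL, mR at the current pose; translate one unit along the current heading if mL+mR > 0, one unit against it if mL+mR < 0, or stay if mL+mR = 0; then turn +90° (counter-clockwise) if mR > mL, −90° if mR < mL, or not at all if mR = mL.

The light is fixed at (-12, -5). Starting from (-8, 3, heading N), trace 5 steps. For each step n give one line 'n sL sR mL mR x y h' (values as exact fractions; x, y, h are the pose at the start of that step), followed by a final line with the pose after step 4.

0 4/3 60/53 392/159 302/159 -8 3 N
1 24/25 120/89 5136/2225 3636/2225 -8 4 E
2 6/5 3/2 27/10 39/20 -7 4 S
3 24/13 120/97 3888/1261 3108/1261 -7 3 W
4 4/3 60/53 392/159 302/159 -8 3 N
final -8 4 E

n=0: pose=(-8,3,N); sL=4/3, sR=60/53; mL=392/159, mR=302/159; mL+mR=694/159 → advance +1; mR−mL=-30/53 → turn -1·90°
n=1: pose=(-8,4,E); sL=24/25, sR=120/89; mL=5136/2225, mR=3636/2225; mL+mR=8772/2225 → advance +1; mR−mL=-60/89 → turn -1·90°
n=2: pose=(-7,4,S); sL=6/5, sR=3/2; mL=27/10, mR=39/20; mL+mR=93/20 → advance +1; mR−mL=-3/4 → turn -1·90°
n=3: pose=(-7,3,W); sL=24/13, sR=120/97; mL=3888/1261, mR=3108/1261; mL+mR=6996/1261 → advance +1; mR−mL=-60/97 → turn -1·90°
n=4: pose=(-8,3,N); sL=4/3, sR=60/53; mL=392/159, mR=302/159; mL+mR=694/159 → advance +1; mR−mL=-30/53 → turn -1·90°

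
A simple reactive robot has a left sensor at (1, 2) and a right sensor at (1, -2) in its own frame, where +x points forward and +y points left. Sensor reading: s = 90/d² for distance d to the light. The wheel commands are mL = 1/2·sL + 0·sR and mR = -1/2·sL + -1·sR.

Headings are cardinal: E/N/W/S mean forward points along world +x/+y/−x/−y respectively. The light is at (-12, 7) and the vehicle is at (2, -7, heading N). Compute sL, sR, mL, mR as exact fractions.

90/313 18/85 45/313 -9459/26605

left sensor world pos  = (0, -6); dL² = 313
right sensor world pos = (4, -6); dR² = 425
sL = 90/313 = 90/313
sR = 90/425 = 18/85
mL = 1/2·sL + 0·sR = 45/313
mR = -1/2·sL + -1·sR = -9459/26605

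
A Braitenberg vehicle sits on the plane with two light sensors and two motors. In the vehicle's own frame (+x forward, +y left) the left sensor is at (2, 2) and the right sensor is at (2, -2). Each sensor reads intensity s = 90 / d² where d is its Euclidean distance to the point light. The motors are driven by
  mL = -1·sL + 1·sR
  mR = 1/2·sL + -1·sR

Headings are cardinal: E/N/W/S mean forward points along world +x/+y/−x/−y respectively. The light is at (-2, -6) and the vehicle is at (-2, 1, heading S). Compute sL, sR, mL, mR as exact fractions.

left sensor world pos  = (0, -1); dL² = 29
right sensor world pos = (-4, -1); dR² = 29
sL = 90/29 = 90/29
sR = 90/29 = 90/29
mL = -1·sL + 1·sR = 0
mR = 1/2·sL + -1·sR = -45/29

90/29 90/29 0 -45/29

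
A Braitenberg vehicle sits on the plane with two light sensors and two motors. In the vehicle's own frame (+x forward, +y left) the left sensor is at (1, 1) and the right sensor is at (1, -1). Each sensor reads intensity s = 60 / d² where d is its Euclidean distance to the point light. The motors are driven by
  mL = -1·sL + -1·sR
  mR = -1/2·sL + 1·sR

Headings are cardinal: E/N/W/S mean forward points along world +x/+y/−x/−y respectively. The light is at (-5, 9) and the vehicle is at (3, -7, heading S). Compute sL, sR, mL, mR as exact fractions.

left sensor world pos  = (4, -8); dL² = 370
right sensor world pos = (2, -8); dR² = 338
sL = 60/370 = 6/37
sR = 60/338 = 30/169
mL = -1·sL + -1·sR = -2124/6253
mR = -1/2·sL + 1·sR = 603/6253

6/37 30/169 -2124/6253 603/6253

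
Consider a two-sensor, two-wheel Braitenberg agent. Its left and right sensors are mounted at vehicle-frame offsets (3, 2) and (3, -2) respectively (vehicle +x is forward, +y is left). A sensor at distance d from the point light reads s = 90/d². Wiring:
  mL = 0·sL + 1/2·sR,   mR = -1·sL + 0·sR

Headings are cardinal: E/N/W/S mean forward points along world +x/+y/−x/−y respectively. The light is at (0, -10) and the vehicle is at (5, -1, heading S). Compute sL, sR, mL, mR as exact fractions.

left sensor world pos  = (7, -4); dL² = 85
right sensor world pos = (3, -4); dR² = 45
sL = 90/85 = 18/17
sR = 90/45 = 2
mL = 0·sL + 1/2·sR = 1
mR = -1·sL + 0·sR = -18/17

18/17 2 1 -18/17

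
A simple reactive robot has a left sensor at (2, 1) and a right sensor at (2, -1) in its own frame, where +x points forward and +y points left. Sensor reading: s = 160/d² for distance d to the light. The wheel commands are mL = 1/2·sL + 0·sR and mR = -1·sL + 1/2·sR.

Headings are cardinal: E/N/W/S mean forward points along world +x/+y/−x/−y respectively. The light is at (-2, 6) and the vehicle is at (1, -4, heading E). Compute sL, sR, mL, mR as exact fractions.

left sensor world pos  = (3, -3); dL² = 106
right sensor world pos = (3, -5); dR² = 146
sL = 160/106 = 80/53
sR = 160/146 = 80/73
mL = 1/2·sL + 0·sR = 40/53
mR = -1·sL + 1/2·sR = -3720/3869

80/53 80/73 40/53 -3720/3869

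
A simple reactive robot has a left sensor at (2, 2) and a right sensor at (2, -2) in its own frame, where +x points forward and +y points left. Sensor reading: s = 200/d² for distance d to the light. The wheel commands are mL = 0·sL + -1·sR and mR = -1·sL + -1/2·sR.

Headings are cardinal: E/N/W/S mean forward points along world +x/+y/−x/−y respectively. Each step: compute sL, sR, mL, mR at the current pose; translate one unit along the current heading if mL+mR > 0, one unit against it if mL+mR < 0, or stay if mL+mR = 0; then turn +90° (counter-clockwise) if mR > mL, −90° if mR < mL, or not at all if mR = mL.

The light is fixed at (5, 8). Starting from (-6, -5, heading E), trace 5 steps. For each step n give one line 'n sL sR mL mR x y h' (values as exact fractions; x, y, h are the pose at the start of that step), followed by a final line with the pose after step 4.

0 100/101 100/153 -100/153 -20350/15453 -6 -5 E
1 8/13 200/421 -200/421 -4668/5473 -7 -5 S
2 25/49 25/37 -25/37 -3075/3626 -7 -4 W
3 200/269 200/181 -200/181 -63100/48689 -6 -4 N
4 100/101 100/153 -100/153 -20350/15453 -6 -5 E
final -7 -5 S

n=0: pose=(-6,-5,E); sL=100/101, sR=100/153; mL=-100/153, mR=-20350/15453; mL+mR=-10150/5151 → advance -1; mR−mL=-10250/15453 → turn -1·90°
n=1: pose=(-7,-5,S); sL=8/13, sR=200/421; mL=-200/421, mR=-4668/5473; mL+mR=-7268/5473 → advance -1; mR−mL=-2068/5473 → turn -1·90°
n=2: pose=(-7,-4,W); sL=25/49, sR=25/37; mL=-25/37, mR=-3075/3626; mL+mR=-5525/3626 → advance -1; mR−mL=-625/3626 → turn -1·90°
n=3: pose=(-6,-4,N); sL=200/269, sR=200/181; mL=-200/181, mR=-63100/48689; mL+mR=-116900/48689 → advance -1; mR−mL=-9300/48689 → turn -1·90°
n=4: pose=(-6,-5,E); sL=100/101, sR=100/153; mL=-100/153, mR=-20350/15453; mL+mR=-10150/5151 → advance -1; mR−mL=-10250/15453 → turn -1·90°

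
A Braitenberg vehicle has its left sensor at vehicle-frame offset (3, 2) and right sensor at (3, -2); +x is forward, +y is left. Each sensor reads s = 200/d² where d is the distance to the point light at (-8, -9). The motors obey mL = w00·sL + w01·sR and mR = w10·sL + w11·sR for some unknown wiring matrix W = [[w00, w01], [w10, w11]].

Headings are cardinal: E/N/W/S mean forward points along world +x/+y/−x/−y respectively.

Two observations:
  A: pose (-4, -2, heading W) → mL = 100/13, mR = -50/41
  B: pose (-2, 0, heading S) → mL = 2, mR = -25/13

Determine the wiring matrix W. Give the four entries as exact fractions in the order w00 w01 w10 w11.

1 0 0 -1/2

obs A: pose=(-4,-2,W) → sL=100/13, sR=100/41, mL=100/13, mR=-50/41
obs B: pose=(-2,0,S) → sL=2, sR=50/13, mL=2, mR=-25/13
sensor matrix S = [[100/13, 100/41], [2, 50/13]]; det S = 171200/6929
solve [mL_A; mL_B] = S·[w00; w01] and [mR_A; mR_B] = S·[w10; w11]:
  w00 = 1, w01 = 0, w10 = 0, w11 = -1/2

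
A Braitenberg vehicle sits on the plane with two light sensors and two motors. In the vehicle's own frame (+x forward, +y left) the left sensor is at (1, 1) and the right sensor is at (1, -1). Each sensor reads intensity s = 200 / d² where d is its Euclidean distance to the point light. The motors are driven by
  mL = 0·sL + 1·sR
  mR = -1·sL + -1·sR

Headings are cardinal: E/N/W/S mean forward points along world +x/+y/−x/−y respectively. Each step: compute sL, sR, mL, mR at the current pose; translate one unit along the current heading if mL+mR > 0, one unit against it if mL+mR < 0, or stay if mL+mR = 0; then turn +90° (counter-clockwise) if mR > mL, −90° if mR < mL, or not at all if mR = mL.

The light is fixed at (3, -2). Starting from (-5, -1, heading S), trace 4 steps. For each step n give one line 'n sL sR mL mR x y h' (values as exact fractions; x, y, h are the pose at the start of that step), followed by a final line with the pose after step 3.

0 200/49 200/81 200/81 -26000/3969 -5 -1 S
1 100/41 20/9 20/9 -1720/369 -5 0 W
2 200/73 40/9 40/9 -4720/657 -4 0 N
3 5 50/9 50/9 -95/9 -4 -1 E
final -5 -1 S

n=0: pose=(-5,-1,S); sL=200/49, sR=200/81; mL=200/81, mR=-26000/3969; mL+mR=-200/49 → advance -1; mR−mL=-35800/3969 → turn -1·90°
n=1: pose=(-5,0,W); sL=100/41, sR=20/9; mL=20/9, mR=-1720/369; mL+mR=-100/41 → advance -1; mR−mL=-2540/369 → turn -1·90°
n=2: pose=(-4,0,N); sL=200/73, sR=40/9; mL=40/9, mR=-4720/657; mL+mR=-200/73 → advance -1; mR−mL=-7640/657 → turn -1·90°
n=3: pose=(-4,-1,E); sL=5, sR=50/9; mL=50/9, mR=-95/9; mL+mR=-5 → advance -1; mR−mL=-145/9 → turn -1·90°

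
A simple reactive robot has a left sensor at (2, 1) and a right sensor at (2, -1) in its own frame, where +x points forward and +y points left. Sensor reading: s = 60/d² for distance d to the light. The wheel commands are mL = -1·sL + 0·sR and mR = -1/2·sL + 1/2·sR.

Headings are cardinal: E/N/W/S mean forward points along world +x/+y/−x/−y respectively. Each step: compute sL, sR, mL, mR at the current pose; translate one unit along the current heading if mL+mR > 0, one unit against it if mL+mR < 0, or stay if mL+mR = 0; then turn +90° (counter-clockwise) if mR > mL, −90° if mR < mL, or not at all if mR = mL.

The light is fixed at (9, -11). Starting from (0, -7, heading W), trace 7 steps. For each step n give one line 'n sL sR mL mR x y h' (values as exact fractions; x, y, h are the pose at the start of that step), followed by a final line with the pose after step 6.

0 6/13 30/73 -6/13 -24/949 0 -7 W
1 60/53 12/17 -60/53 -192/901 1 -7 S
2 5/6 15/13 -5/6 25/156 1 -6 E
3 60/149 60/113 -60/149 1080/16837 0 -6 N
4 6/13 30/73 -6/13 -24/949 0 -7 W
5 60/53 12/17 -60/53 -192/901 1 -7 S
6 5/6 15/13 -5/6 25/156 1 -6 E
final 0 -6 N

n=0: pose=(0,-7,W); sL=6/13, sR=30/73; mL=-6/13, mR=-24/949; mL+mR=-462/949 → advance -1; mR−mL=414/949 → turn +1·90°
n=1: pose=(1,-7,S); sL=60/53, sR=12/17; mL=-60/53, mR=-192/901; mL+mR=-1212/901 → advance -1; mR−mL=828/901 → turn +1·90°
n=2: pose=(1,-6,E); sL=5/6, sR=15/13; mL=-5/6, mR=25/156; mL+mR=-35/52 → advance -1; mR−mL=155/156 → turn +1·90°
n=3: pose=(0,-6,N); sL=60/149, sR=60/113; mL=-60/149, mR=1080/16837; mL+mR=-5700/16837 → advance -1; mR−mL=7860/16837 → turn +1·90°
n=4: pose=(0,-7,W); sL=6/13, sR=30/73; mL=-6/13, mR=-24/949; mL+mR=-462/949 → advance -1; mR−mL=414/949 → turn +1·90°
n=5: pose=(1,-7,S); sL=60/53, sR=12/17; mL=-60/53, mR=-192/901; mL+mR=-1212/901 → advance -1; mR−mL=828/901 → turn +1·90°
n=6: pose=(1,-6,E); sL=5/6, sR=15/13; mL=-5/6, mR=25/156; mL+mR=-35/52 → advance -1; mR−mL=155/156 → turn +1·90°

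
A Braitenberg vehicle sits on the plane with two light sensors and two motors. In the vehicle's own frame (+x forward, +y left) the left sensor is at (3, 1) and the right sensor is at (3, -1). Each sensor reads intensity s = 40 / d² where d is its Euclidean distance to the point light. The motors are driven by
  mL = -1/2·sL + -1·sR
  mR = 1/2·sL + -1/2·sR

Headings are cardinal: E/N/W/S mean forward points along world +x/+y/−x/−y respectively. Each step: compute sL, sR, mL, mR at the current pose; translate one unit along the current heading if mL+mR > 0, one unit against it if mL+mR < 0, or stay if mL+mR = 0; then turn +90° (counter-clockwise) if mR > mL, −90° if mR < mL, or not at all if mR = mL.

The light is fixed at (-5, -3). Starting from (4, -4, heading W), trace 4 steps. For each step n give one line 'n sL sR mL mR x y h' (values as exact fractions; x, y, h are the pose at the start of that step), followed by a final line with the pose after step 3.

n=0: pose=(4,-4,W); sL=1, sR=10/9; mL=-29/18, mR=-1/18; mL+mR=-5/3 → advance -1; mR−mL=14/9 → turn +1·90°
n=1: pose=(5,-4,S); sL=40/137, sR=40/97; mL=-7420/13289, mR=-800/13289; mL+mR=-60/97 → advance -1; mR−mL=6620/13289 → turn +1·90°
n=2: pose=(5,-3,E); sL=4/17, sR=4/17; mL=-6/17, mR=0; mL+mR=-6/17 → advance -1; mR−mL=6/17 → turn +1·90°
n=3: pose=(4,-3,N); sL=40/73, sR=40/109; mL=-5100/7957, mR=720/7957; mL+mR=-60/109 → advance -1; mR−mL=5820/7957 → turn +1·90°

0 1 10/9 -29/18 -1/18 4 -4 W
1 40/137 40/97 -7420/13289 -800/13289 5 -4 S
2 4/17 4/17 -6/17 0 5 -3 E
3 40/73 40/109 -5100/7957 720/7957 4 -3 N
final 4 -4 W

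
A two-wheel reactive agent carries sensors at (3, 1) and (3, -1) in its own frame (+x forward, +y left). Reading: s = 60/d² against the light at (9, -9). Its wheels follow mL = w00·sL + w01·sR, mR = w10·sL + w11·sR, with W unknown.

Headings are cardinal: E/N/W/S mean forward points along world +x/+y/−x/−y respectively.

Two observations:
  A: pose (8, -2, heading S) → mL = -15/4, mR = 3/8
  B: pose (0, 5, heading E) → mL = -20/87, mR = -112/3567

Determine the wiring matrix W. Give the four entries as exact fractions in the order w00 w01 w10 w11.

obs A: pose=(8,-2,S) → sL=15/4, sR=3, mL=-15/4, mR=3/8
obs B: pose=(0,5,E) → sL=20/87, sR=12/41, mL=-20/87, mR=-112/3567
sensor matrix S = [[15/4, 3], [20/87, 12/41]]; det S = 485/1189
solve [mL_A; mL_B] = S·[w00; w01] and [mR_A; mR_B] = S·[w10; w11]:
  w00 = -1, w01 = 0, w10 = 1/2, w11 = -1/2

-1 0 1/2 -1/2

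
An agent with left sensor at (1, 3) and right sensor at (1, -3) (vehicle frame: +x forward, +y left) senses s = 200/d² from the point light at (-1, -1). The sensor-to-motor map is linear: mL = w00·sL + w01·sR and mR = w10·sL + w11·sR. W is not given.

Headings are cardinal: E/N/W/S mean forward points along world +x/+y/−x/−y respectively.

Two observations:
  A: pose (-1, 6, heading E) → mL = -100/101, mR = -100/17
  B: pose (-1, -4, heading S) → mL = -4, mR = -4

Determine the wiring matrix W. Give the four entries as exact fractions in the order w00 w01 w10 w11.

obs A: pose=(-1,6,E) → sL=200/101, sR=200/17, mL=-100/101, mR=-100/17
obs B: pose=(-1,-4,S) → sL=8, sR=8, mL=-4, mR=-4
sensor matrix S = [[200/101, 200/17], [8, 8]]; det S = -134400/1717
solve [mL_A; mL_B] = S·[w00; w01] and [mR_A; mR_B] = S·[w10; w11]:
  w00 = -1/2, w01 = 0, w10 = 0, w11 = -1/2

-1/2 0 0 -1/2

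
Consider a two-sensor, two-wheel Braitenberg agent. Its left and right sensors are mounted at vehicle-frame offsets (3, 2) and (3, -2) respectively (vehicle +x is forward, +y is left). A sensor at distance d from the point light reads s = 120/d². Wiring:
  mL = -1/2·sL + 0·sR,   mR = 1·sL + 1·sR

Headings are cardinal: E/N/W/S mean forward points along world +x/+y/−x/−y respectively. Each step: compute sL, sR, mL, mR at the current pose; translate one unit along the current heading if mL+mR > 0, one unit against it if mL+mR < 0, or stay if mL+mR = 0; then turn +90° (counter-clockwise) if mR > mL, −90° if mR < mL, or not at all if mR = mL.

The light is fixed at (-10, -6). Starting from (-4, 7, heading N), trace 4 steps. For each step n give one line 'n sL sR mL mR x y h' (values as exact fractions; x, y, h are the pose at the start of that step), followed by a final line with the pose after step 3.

0 15/34 3/8 -15/68 111/136 -4 7 N
1 40/51 24/53 -20/51 3344/2703 -4 8 W
2 12/17 12/13 -6/17 360/221 -5 8 S
3 120/289 24/37 -60/289 11376/10693 -5 7 E
final -4 7 N

n=0: pose=(-4,7,N); sL=15/34, sR=3/8; mL=-15/68, mR=111/136; mL+mR=81/136 → advance +1; mR−mL=141/136 → turn +1·90°
n=1: pose=(-4,8,W); sL=40/51, sR=24/53; mL=-20/51, mR=3344/2703; mL+mR=2284/2703 → advance +1; mR−mL=1468/901 → turn +1·90°
n=2: pose=(-5,8,S); sL=12/17, sR=12/13; mL=-6/17, mR=360/221; mL+mR=282/221 → advance +1; mR−mL=438/221 → turn +1·90°
n=3: pose=(-5,7,E); sL=120/289, sR=24/37; mL=-60/289, mR=11376/10693; mL+mR=9156/10693 → advance +1; mR−mL=13596/10693 → turn +1·90°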